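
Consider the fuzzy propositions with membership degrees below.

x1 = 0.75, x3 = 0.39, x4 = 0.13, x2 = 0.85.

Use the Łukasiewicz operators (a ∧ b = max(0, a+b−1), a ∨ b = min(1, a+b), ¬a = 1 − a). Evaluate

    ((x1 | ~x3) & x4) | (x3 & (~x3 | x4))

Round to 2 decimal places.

0.26

~x3 = 1 − 0.39 = 0.61
x1 | ~x3 = min(1, a+b) on (0.75, 0.61) = 1.00
(x1 | ~x3) & x4 = max(0, a+b−1) on (1.00, 0.13) = 0.13
~x3 = 1 − 0.39 = 0.61
~x3 | x4 = min(1, a+b) on (0.61, 0.13) = 0.74
x3 & (~x3 | x4) = max(0, a+b−1) on (0.39, 0.74) = 0.13
((x1 | ~x3) & x4) | (x3 & (~x3 | x4)) = min(1, a+b) on (0.13, 0.13) = 0.26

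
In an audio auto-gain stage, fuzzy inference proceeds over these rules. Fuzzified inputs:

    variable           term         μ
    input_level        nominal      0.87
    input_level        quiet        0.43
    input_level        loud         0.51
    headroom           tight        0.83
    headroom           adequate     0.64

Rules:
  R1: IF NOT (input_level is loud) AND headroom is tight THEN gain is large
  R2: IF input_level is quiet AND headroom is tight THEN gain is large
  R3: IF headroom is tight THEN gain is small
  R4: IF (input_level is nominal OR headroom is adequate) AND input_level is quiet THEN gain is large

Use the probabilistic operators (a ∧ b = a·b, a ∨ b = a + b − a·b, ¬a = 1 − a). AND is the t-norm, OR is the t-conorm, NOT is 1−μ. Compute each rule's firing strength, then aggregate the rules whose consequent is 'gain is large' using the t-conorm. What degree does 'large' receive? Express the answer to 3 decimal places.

R1: ¬loud=1−0.51=0.49, tight=0.83; AND[a·b] → w = 0.4067
R2: quiet=0.43, tight=0.83; AND[a·b] → w = 0.3569
R3: tight=0.83 → w = 0.8300
R4: (nominal=0.87 OR adequate=0.64) = 0.9532; AND[a·b] with quiet=0.43 → w = 0.4099
Rules with consequent 'large': {R1, R2, R4} → strengths 0.4067, 0.3569, 0.4099
Aggregate via t-conorm [a + b − a·b]: 0.7748

0.775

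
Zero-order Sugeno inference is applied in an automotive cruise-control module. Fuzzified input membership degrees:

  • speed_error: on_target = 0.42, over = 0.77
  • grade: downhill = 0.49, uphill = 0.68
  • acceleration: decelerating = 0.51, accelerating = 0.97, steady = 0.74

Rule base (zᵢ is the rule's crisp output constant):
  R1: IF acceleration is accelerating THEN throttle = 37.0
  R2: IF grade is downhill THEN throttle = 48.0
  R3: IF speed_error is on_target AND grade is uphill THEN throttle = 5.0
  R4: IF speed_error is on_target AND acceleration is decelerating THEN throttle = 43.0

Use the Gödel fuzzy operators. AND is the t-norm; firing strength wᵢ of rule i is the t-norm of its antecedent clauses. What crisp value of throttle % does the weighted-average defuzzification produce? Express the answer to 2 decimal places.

34.60

R1 (z=37.0): accelerating=0.97 → w = 0.97
R2 (z=48.0): downhill=0.49 → w = 0.49
R3 (z=5.0): on_target=0.42, uphill=0.68; AND[min(a, b)] → w = 0.42
R4 (z=43.0): on_target=0.42, decelerating=0.51; AND[min(a, b)] → w = 0.42
Weighted average = (0.97·37.0 + 0.49·48.0 + 0.42·5.0 + 0.42·43.0) / (0.97 + 0.49 + 0.42 + 0.42)
  = 79.5700 / 2.3000 = 34.60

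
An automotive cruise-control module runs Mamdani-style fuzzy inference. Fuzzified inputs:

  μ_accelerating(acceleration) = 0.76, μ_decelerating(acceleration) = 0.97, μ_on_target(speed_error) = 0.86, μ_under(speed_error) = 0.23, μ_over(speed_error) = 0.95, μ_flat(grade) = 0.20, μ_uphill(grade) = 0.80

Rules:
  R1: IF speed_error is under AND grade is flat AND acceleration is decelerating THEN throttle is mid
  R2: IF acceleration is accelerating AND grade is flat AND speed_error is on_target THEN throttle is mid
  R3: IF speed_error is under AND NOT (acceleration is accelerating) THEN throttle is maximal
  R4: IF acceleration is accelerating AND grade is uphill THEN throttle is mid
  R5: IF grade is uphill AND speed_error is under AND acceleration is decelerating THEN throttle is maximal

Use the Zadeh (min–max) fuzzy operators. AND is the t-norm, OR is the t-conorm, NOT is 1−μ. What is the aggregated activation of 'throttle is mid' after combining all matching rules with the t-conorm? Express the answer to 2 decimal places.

R1: under=0.23, flat=0.20, decelerating=0.97; AND[min(a, b)] → w = 0.20
R2: accelerating=0.76, flat=0.20, on_target=0.86; AND[min(a, b)] → w = 0.20
R3: under=0.23, ¬accelerating=1−0.76=0.24; AND[min(a, b)] → w = 0.23
R4: accelerating=0.76, uphill=0.80; AND[min(a, b)] → w = 0.76
R5: uphill=0.80, under=0.23, decelerating=0.97; AND[min(a, b)] → w = 0.23
Rules with consequent 'mid': {R1, R2, R4} → strengths 0.20, 0.20, 0.76
Aggregate via t-conorm [max(a, b)]: 0.76

0.76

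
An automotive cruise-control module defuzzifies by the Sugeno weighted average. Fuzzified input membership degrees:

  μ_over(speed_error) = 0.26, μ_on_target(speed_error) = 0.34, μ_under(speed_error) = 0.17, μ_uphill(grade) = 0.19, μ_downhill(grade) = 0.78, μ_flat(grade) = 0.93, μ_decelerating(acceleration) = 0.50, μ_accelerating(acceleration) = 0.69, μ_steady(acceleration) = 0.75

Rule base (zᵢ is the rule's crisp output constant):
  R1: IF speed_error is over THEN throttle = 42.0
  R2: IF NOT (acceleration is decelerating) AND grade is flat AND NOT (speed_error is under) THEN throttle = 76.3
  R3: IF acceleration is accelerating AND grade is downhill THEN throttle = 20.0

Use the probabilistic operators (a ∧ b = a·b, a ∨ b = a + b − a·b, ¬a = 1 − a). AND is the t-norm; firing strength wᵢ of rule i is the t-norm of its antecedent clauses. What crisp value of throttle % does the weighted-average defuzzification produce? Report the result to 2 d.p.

R1 (z=42.0): over=0.26 → w = 0.2600
R2 (z=76.3): ¬decelerating=1−0.50=0.50, flat=0.93, ¬under=1−0.17=0.83; AND[a·b] → w = 0.3860
R3 (z=20.0): accelerating=0.69, downhill=0.78; AND[a·b] → w = 0.5382
Weighted average = (0.2600·42.0 + 0.3860·76.3 + 0.5382·20.0) / (0.2600 + 0.3860 + 0.5382)
  = 51.1320 / 1.1842 = 43.18

43.18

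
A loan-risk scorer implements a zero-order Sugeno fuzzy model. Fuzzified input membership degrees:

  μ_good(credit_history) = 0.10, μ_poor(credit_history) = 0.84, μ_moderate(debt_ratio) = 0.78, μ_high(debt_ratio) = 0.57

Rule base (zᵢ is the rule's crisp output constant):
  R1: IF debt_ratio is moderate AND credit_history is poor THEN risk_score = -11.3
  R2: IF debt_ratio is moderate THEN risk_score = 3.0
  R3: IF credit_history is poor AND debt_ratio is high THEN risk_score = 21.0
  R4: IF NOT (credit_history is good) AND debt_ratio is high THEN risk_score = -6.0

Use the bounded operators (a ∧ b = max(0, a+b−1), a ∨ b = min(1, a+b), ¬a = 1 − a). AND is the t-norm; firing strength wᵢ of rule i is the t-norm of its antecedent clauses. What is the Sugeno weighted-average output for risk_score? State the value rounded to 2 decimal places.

R1 (z=-11.3): moderate=0.78, poor=0.84; AND[max(0, a+b−1)] → w = 0.62
R2 (z=3.0): moderate=0.78 → w = 0.78
R3 (z=21.0): poor=0.84, high=0.57; AND[max(0, a+b−1)] → w = 0.41
R4 (z=-6.0): ¬good=1−0.10=0.90, high=0.57; AND[max(0, a+b−1)] → w = 0.47
Weighted average = (0.62·-11.3 + 0.78·3.0 + 0.41·21.0 + 0.47·-6.0) / (0.62 + 0.78 + 0.41 + 0.47)
  = 1.1240 / 2.2800 = 0.49

0.49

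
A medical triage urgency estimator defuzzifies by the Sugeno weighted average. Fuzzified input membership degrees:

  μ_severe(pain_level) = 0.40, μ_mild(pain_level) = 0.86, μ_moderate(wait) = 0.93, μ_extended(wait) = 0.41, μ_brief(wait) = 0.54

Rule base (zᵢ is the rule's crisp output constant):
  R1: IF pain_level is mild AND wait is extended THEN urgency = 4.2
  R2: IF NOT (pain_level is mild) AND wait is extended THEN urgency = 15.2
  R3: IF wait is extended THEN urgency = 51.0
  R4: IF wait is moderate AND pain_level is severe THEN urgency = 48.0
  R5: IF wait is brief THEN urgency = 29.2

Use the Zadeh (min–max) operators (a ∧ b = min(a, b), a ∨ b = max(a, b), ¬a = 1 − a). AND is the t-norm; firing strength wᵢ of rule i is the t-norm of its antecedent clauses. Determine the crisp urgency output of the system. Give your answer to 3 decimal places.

31.436

R1 (z=4.2): mild=0.86, extended=0.41; AND[min(a, b)] → w = 0.41
R2 (z=15.2): ¬mild=1−0.86=0.14, extended=0.41; AND[min(a, b)] → w = 0.14
R3 (z=51.0): extended=0.41 → w = 0.41
R4 (z=48.0): moderate=0.93, severe=0.40; AND[min(a, b)] → w = 0.40
R5 (z=29.2): brief=0.54 → w = 0.54
Weighted average = (0.41·4.2 + 0.14·15.2 + 0.41·51.0 + 0.40·48.0 + 0.54·29.2) / (0.41 + 0.14 + 0.41 + 0.40 + 0.54)
  = 59.7280 / 1.9000 = 31.436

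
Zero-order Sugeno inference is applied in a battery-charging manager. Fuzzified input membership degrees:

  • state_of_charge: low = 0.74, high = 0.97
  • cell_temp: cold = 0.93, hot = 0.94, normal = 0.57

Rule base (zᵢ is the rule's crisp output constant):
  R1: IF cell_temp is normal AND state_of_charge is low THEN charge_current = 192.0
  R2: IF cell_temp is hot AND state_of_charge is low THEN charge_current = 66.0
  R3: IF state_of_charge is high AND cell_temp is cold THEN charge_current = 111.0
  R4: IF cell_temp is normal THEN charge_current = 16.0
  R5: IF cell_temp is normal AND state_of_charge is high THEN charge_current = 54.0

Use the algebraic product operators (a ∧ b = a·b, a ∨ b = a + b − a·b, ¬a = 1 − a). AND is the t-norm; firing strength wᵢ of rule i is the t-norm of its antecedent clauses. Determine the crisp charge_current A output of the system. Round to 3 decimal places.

84.650

R1 (z=192.0): normal=0.57, low=0.74; AND[a·b] → w = 0.4218
R2 (z=66.0): hot=0.94, low=0.74; AND[a·b] → w = 0.6956
R3 (z=111.0): high=0.97, cold=0.93; AND[a·b] → w = 0.9021
R4 (z=16.0): normal=0.57 → w = 0.5700
R5 (z=54.0): normal=0.57, high=0.97; AND[a·b] → w = 0.5529
Weighted average = (0.4218·192.0 + 0.6956·66.0 + 0.9021·111.0 + 0.5700·16.0 + 0.5529·54.0) / (0.4218 + 0.6956 + 0.9021 + 0.5700 + 0.5529)
  = 266.0049 / 3.1424 = 84.650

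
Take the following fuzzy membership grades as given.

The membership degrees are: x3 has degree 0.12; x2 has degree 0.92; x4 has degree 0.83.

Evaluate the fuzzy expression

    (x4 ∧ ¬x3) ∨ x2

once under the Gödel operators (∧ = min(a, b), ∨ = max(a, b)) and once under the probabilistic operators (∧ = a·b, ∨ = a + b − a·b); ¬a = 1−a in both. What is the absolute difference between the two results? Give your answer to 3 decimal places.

Under Gödel:
  ¬x3 = 1 − 0.12 = 0.88
  x4 ∧ ¬x3 = min(a, b) on (0.83, 0.88) = 0.83
  (x4 ∧ ¬x3) ∨ x2 = max(a, b) on (0.83, 0.92) = 0.92
  → value = 0.9200
Under probabilistic:
  ¬x3 = 1 − 0.1200 = 0.8800
  x4 ∧ ¬x3 = a·b on (0.8300, 0.8800) = 0.7304
  (x4 ∧ ¬x3) ∨ x2 = a + b − a·b on (0.7304, 0.9200) = 0.9784
  → value = 0.9784
|0.9200 − 0.9784| = 0.058

0.058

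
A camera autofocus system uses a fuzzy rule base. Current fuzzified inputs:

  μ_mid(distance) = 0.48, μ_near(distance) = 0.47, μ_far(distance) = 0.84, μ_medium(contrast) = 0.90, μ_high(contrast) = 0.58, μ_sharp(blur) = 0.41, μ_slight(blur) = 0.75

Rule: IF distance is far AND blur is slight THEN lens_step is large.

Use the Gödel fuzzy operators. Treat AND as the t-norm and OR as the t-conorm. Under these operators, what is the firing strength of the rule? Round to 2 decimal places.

0.75

firing strength: far=0.84, slight=0.75; AND[min(a, b)] → w = 0.75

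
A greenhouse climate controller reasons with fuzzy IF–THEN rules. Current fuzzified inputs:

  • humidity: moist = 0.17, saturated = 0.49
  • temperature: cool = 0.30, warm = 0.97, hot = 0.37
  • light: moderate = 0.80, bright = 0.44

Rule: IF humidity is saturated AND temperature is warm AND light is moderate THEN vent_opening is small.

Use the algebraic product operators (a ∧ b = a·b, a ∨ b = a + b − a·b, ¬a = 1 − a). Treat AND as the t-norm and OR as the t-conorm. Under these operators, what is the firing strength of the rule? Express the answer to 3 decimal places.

firing strength: saturated=0.49, warm=0.97, moderate=0.80; AND[a·b] → w = 0.3802

0.380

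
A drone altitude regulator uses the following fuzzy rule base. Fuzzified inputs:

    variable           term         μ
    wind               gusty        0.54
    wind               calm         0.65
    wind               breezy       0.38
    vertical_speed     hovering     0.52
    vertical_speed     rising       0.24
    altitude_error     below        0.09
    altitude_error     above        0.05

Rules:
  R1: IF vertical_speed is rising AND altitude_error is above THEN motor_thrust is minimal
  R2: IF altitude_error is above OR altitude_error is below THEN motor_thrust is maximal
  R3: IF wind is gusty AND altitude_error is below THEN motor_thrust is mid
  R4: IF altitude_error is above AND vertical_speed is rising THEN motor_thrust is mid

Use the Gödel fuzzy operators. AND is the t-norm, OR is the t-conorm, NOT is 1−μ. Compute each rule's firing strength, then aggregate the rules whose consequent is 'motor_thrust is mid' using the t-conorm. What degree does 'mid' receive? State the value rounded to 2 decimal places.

R1: rising=0.24, above=0.05; AND[min(a, b)] → w = 0.05
R2: above=0.05, below=0.09; OR[max(a, b)] → w = 0.09
R3: gusty=0.54, below=0.09; AND[min(a, b)] → w = 0.09
R4: above=0.05, rising=0.24; AND[min(a, b)] → w = 0.05
Rules with consequent 'mid': {R3, R4} → strengths 0.09, 0.05
Aggregate via t-conorm [max(a, b)]: 0.09

0.09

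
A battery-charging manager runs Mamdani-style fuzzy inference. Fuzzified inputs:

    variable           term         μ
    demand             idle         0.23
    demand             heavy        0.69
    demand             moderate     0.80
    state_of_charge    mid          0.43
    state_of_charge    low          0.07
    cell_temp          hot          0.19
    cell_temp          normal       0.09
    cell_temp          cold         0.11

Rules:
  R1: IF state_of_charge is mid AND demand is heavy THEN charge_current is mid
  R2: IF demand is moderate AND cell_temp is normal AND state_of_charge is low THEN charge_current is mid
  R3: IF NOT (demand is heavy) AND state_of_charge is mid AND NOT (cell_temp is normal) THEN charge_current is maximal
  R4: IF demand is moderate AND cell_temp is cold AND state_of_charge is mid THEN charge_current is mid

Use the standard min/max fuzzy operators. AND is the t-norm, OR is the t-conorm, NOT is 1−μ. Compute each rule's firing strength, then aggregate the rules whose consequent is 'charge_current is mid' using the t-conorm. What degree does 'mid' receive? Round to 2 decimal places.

0.43

R1: mid=0.43, heavy=0.69; AND[min(a, b)] → w = 0.43
R2: moderate=0.80, normal=0.09, low=0.07; AND[min(a, b)] → w = 0.07
R3: ¬heavy=1−0.69=0.31, mid=0.43, ¬normal=1−0.09=0.91; AND[min(a, b)] → w = 0.31
R4: moderate=0.80, cold=0.11, mid=0.43; AND[min(a, b)] → w = 0.11
Rules with consequent 'mid': {R1, R2, R4} → strengths 0.43, 0.07, 0.11
Aggregate via t-conorm [max(a, b)]: 0.43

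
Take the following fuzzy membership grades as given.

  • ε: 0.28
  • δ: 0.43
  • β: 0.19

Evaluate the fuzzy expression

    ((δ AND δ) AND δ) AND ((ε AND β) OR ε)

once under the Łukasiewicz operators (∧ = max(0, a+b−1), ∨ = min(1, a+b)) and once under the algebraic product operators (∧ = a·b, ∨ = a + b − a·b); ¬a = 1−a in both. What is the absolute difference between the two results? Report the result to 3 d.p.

0.025

Under Łukasiewicz:
  δ AND δ = max(0, a+b−1) on (0.43, 0.43) = 0.00
  (δ AND δ) AND δ = max(0, a+b−1) on (0.00, 0.43) = 0.00
  ε AND β = max(0, a+b−1) on (0.28, 0.19) = 0.00
  (ε AND β) OR ε = min(1, a+b) on (0.00, 0.28) = 0.28
  ((δ AND δ) AND δ) AND ((ε AND β) OR ε) = max(0, a+b−1) on (0.00, 0.28) = 0.00
  → value = 0.0000
Under algebraic product:
  δ AND δ = a·b on (0.4300, 0.4300) = 0.1849
  (δ AND δ) AND δ = a·b on (0.1849, 0.4300) = 0.0795
  ε AND β = a·b on (0.2800, 0.1900) = 0.0532
  (ε AND β) OR ε = a + b − a·b on (0.0532, 0.2800) = 0.3183
  ((δ AND δ) AND δ) AND ((ε AND β) OR ε) = a·b on (0.0795, 0.3183) = 0.0253
  → value = 0.0253
|0.0000 − 0.0253| = 0.025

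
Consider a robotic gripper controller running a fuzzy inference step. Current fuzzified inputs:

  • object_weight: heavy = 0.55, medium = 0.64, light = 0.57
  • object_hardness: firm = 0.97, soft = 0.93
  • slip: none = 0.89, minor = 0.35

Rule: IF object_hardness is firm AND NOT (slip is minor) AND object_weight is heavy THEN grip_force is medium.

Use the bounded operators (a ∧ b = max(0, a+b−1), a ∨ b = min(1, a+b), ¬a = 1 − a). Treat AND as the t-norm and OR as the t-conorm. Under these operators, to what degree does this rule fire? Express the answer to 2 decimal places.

0.17

firing strength: firm=0.97, ¬minor=1−0.35=0.65, heavy=0.55; AND[max(0, a+b−1)] → w = 0.17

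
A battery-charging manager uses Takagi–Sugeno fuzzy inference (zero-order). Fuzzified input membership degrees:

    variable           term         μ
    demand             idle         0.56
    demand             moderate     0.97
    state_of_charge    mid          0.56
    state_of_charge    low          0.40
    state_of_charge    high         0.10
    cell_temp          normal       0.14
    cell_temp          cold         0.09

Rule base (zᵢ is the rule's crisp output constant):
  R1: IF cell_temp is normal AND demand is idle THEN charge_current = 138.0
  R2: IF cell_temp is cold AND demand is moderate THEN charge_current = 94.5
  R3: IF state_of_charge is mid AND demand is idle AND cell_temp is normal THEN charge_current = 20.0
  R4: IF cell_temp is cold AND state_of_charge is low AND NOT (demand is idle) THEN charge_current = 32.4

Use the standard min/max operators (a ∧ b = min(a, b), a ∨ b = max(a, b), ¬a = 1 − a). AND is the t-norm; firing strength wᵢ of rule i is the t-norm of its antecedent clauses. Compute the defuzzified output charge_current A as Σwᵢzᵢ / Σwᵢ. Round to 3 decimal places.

72.915

R1 (z=138.0): normal=0.14, idle=0.56; AND[min(a, b)] → w = 0.14
R2 (z=94.5): cold=0.09, moderate=0.97; AND[min(a, b)] → w = 0.09
R3 (z=20.0): mid=0.56, idle=0.56, normal=0.14; AND[min(a, b)] → w = 0.14
R4 (z=32.4): cold=0.09, low=0.40, ¬idle=1−0.56=0.44; AND[min(a, b)] → w = 0.09
Weighted average = (0.14·138.0 + 0.09·94.5 + 0.14·20.0 + 0.09·32.4) / (0.14 + 0.09 + 0.14 + 0.09)
  = 33.5410 / 0.4600 = 72.915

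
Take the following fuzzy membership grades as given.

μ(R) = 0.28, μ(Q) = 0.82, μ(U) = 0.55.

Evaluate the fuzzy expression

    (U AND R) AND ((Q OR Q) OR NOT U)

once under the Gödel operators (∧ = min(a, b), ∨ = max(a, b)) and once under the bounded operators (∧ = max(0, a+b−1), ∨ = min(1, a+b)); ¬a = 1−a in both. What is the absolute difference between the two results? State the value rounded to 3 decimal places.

Under Gödel:
  U AND R = min(a, b) on (0.55, 0.28) = 0.28
  Q OR Q = max(a, b) on (0.82, 0.82) = 0.82
  NOT U = 1 − 0.55 = 0.45
  (Q OR Q) OR NOT U = max(a, b) on (0.82, 0.45) = 0.82
  (U AND R) AND ((Q OR Q) OR NOT U) = min(a, b) on (0.28, 0.82) = 0.28
  → value = 0.2800
Under bounded:
  U AND R = max(0, a+b−1) on (0.55, 0.28) = 0.00
  Q OR Q = min(1, a+b) on (0.82, 0.82) = 1.00
  NOT U = 1 − 0.55 = 0.45
  (Q OR Q) OR NOT U = min(1, a+b) on (1.00, 0.45) = 1.00
  (U AND R) AND ((Q OR Q) OR NOT U) = max(0, a+b−1) on (0.00, 1.00) = 0.00
  → value = 0.0000
|0.2800 − 0.0000| = 0.280

0.280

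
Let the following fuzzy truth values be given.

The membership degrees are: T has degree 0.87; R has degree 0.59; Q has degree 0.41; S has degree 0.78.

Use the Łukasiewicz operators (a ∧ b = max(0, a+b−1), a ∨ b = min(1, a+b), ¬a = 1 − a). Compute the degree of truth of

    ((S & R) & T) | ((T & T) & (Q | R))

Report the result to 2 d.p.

S & R = max(0, a+b−1) on (0.78, 0.59) = 0.37
(S & R) & T = max(0, a+b−1) on (0.37, 0.87) = 0.24
T & T = max(0, a+b−1) on (0.87, 0.87) = 0.74
Q | R = min(1, a+b) on (0.41, 0.59) = 1.00
(T & T) & (Q | R) = max(0, a+b−1) on (0.74, 1.00) = 0.74
((S & R) & T) | ((T & T) & (Q | R)) = min(1, a+b) on (0.24, 0.74) = 0.98

0.98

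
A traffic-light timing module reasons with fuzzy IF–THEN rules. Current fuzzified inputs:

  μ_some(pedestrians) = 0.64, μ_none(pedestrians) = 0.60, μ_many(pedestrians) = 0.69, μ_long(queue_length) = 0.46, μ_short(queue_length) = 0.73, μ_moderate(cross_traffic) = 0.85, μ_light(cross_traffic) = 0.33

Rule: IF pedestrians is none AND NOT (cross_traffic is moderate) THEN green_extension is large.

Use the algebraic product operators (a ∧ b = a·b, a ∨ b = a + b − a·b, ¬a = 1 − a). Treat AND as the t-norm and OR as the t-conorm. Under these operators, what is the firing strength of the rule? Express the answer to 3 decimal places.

0.090

firing strength: none=0.60, ¬moderate=1−0.85=0.15; AND[a·b] → w = 0.0900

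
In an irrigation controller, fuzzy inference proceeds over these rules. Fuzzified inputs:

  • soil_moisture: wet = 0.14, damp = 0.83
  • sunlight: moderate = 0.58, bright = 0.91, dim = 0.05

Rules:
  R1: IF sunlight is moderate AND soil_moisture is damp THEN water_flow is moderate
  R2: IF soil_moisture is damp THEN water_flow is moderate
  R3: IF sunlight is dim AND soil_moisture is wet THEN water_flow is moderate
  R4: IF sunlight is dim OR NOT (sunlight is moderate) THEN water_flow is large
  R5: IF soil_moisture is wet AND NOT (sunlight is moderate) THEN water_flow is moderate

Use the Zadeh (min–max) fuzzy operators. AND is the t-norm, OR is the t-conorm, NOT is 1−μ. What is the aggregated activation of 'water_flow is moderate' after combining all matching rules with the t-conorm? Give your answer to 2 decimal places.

0.83

R1: moderate=0.58, damp=0.83; AND[min(a, b)] → w = 0.58
R2: damp=0.83 → w = 0.83
R3: dim=0.05, wet=0.14; AND[min(a, b)] → w = 0.05
R4: dim=0.05, ¬moderate=1−0.58=0.42; OR[max(a, b)] → w = 0.42
R5: wet=0.14, ¬moderate=1−0.58=0.42; AND[min(a, b)] → w = 0.14
Rules with consequent 'moderate': {R1, R2, R3, R5} → strengths 0.58, 0.83, 0.05, 0.14
Aggregate via t-conorm [max(a, b)]: 0.83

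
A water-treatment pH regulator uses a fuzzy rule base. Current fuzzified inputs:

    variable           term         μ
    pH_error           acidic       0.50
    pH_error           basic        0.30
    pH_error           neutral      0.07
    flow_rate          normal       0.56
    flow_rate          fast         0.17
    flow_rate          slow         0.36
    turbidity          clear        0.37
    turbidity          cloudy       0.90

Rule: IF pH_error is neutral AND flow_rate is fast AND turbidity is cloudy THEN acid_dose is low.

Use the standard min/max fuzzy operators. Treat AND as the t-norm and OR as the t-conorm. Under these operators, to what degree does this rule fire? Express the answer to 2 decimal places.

0.07

firing strength: neutral=0.07, fast=0.17, cloudy=0.90; AND[min(a, b)] → w = 0.07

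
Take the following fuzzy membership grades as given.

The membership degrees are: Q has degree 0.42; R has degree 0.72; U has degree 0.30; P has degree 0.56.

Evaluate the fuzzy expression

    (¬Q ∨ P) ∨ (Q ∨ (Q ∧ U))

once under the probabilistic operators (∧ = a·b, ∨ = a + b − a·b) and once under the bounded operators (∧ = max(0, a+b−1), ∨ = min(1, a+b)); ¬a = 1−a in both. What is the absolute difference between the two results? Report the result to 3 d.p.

0.094

Under probabilistic:
  ¬Q = 1 − 0.4200 = 0.5800
  ¬Q ∨ P = a + b − a·b on (0.5800, 0.5600) = 0.8152
  Q ∧ U = a·b on (0.4200, 0.3000) = 0.1260
  Q ∨ (Q ∧ U) = a + b − a·b on (0.4200, 0.1260) = 0.4931
  (¬Q ∨ P) ∨ (Q ∨ (Q ∧ U)) = a + b − a·b on (0.8152, 0.4931) = 0.9063
  → value = 0.9063
Under bounded:
  ¬Q = 1 − 0.42 = 0.58
  ¬Q ∨ P = min(1, a+b) on (0.58, 0.56) = 1.00
  Q ∧ U = max(0, a+b−1) on (0.42, 0.30) = 0.00
  Q ∨ (Q ∧ U) = min(1, a+b) on (0.42, 0.00) = 0.42
  (¬Q ∨ P) ∨ (Q ∨ (Q ∧ U)) = min(1, a+b) on (1.00, 0.42) = 1.00
  → value = 1.0000
|0.9063 − 1.0000| = 0.094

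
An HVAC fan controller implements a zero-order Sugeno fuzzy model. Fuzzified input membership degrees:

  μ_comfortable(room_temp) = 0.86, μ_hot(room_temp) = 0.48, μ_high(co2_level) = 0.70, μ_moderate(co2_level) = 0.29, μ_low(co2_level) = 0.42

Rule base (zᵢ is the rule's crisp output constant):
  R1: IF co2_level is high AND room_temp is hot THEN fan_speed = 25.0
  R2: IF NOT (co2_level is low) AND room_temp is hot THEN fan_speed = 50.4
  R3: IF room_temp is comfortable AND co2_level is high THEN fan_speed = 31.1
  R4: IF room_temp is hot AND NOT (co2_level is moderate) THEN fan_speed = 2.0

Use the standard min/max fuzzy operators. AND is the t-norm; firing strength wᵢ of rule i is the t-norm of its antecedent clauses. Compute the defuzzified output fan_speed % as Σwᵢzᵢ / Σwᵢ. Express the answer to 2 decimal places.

R1 (z=25.0): high=0.70, hot=0.48; AND[min(a, b)] → w = 0.48
R2 (z=50.4): ¬low=1−0.42=0.58, hot=0.48; AND[min(a, b)] → w = 0.48
R3 (z=31.1): comfortable=0.86, high=0.70; AND[min(a, b)] → w = 0.70
R4 (z=2.0): hot=0.48, ¬moderate=1−0.29=0.71; AND[min(a, b)] → w = 0.48
Weighted average = (0.48·25.0 + 0.48·50.4 + 0.70·31.1 + 0.48·2.0) / (0.48 + 0.48 + 0.70 + 0.48)
  = 58.9220 / 2.1400 = 27.53

27.53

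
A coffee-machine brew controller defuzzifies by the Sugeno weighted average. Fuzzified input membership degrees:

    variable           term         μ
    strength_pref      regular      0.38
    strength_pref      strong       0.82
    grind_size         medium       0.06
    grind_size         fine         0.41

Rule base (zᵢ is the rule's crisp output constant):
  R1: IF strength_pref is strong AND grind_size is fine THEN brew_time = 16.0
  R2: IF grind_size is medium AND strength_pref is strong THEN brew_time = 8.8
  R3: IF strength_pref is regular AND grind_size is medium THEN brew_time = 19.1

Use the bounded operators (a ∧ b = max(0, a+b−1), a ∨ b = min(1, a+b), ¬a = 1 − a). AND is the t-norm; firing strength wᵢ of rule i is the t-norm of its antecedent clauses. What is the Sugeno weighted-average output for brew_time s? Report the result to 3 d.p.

16.000

R1 (z=16.0): strong=0.82, fine=0.41; AND[max(0, a+b−1)] → w = 0.23
R2 (z=8.8): medium=0.06, strong=0.82; AND[max(0, a+b−1)] → w = 0.00
R3 (z=19.1): regular=0.38, medium=0.06; AND[max(0, a+b−1)] → w = 0.00
Weighted average = (0.23·16.0 + 0.00·8.8 + 0.00·19.1) / (0.23 + 0.00 + 0.00)
  = 3.6800 / 0.2300 = 16.000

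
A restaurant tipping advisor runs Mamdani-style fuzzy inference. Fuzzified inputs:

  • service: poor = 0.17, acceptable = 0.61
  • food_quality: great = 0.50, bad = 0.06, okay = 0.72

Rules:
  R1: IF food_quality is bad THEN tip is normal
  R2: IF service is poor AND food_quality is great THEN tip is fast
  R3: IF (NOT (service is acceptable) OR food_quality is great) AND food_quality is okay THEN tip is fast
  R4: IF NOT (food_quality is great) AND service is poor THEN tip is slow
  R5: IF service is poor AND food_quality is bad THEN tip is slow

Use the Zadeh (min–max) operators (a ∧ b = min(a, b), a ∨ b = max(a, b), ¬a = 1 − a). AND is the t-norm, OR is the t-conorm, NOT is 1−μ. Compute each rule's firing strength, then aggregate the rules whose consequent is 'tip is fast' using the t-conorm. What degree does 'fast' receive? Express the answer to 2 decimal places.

R1: bad=0.06 → w = 0.06
R2: poor=0.17, great=0.50; AND[min(a, b)] → w = 0.17
R3: (¬acceptable=1−0.61=0.39 OR great=0.50) = 0.50; AND[min(a, b)] with okay=0.72 → w = 0.50
R4: ¬great=1−0.50=0.50, poor=0.17; AND[min(a, b)] → w = 0.17
R5: poor=0.17, bad=0.06; AND[min(a, b)] → w = 0.06
Rules with consequent 'fast': {R2, R3} → strengths 0.17, 0.50
Aggregate via t-conorm [max(a, b)]: 0.50

0.50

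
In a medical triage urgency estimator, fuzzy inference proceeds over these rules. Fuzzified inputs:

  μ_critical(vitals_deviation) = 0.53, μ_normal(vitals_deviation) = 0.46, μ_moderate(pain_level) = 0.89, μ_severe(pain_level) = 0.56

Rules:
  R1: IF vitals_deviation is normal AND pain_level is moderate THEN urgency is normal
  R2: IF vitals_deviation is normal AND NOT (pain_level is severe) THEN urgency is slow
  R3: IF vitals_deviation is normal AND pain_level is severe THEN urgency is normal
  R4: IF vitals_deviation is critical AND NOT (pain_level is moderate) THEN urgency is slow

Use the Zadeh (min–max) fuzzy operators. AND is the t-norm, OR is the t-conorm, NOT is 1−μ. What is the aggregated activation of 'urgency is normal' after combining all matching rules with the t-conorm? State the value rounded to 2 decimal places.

0.46

R1: normal=0.46, moderate=0.89; AND[min(a, b)] → w = 0.46
R2: normal=0.46, ¬severe=1−0.56=0.44; AND[min(a, b)] → w = 0.44
R3: normal=0.46, severe=0.56; AND[min(a, b)] → w = 0.46
R4: critical=0.53, ¬moderate=1−0.89=0.11; AND[min(a, b)] → w = 0.11
Rules with consequent 'normal': {R1, R3} → strengths 0.46, 0.46
Aggregate via t-conorm [max(a, b)]: 0.46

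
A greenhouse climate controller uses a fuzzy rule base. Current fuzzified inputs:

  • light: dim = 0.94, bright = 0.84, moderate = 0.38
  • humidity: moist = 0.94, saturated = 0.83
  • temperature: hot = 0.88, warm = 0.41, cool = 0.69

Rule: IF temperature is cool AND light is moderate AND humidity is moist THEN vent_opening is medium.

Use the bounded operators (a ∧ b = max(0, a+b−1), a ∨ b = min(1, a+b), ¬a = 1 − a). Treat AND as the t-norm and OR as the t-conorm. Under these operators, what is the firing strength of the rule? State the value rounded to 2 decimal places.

firing strength: cool=0.69, moderate=0.38, moist=0.94; AND[max(0, a+b−1)] → w = 0.01

0.01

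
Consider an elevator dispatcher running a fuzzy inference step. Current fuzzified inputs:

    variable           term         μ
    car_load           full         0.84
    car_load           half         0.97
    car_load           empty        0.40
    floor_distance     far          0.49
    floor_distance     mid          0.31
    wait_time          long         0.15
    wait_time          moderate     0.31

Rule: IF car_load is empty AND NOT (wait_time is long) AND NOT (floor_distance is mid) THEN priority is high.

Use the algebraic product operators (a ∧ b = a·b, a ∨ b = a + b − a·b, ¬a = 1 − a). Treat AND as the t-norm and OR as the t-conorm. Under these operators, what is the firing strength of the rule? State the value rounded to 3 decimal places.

0.235

firing strength: empty=0.40, ¬long=1−0.15=0.85, ¬mid=1−0.31=0.69; AND[a·b] → w = 0.2346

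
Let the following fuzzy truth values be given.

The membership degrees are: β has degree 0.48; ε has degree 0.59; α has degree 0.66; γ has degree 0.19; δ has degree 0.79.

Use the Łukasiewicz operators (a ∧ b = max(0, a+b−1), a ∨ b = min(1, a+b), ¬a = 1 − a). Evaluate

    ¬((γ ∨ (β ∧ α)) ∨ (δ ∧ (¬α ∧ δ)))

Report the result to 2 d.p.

0.67

β ∧ α = max(0, a+b−1) on (0.48, 0.66) = 0.14
γ ∨ (β ∧ α) = min(1, a+b) on (0.19, 0.14) = 0.33
¬α = 1 − 0.66 = 0.34
¬α ∧ δ = max(0, a+b−1) on (0.34, 0.79) = 0.13
δ ∧ (¬α ∧ δ) = max(0, a+b−1) on (0.79, 0.13) = 0.00
(γ ∨ (β ∧ α)) ∨ (δ ∧ (¬α ∧ δ)) = min(1, a+b) on (0.33, 0.00) = 0.33
¬((γ ∨ (β ∧ α)) ∨ (δ ∧ (¬α ∧ δ))) = 1 − 0.33 = 0.67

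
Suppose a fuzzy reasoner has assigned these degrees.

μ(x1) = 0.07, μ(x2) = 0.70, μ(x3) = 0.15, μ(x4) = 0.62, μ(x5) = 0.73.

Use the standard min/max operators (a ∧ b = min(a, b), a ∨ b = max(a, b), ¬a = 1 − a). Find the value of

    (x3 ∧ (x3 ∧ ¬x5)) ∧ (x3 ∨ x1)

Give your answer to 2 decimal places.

¬x5 = 1 − 0.73 = 0.27
x3 ∧ ¬x5 = min(a, b) on (0.15, 0.27) = 0.15
x3 ∧ (x3 ∧ ¬x5) = min(a, b) on (0.15, 0.15) = 0.15
x3 ∨ x1 = max(a, b) on (0.15, 0.07) = 0.15
(x3 ∧ (x3 ∧ ¬x5)) ∧ (x3 ∨ x1) = min(a, b) on (0.15, 0.15) = 0.15

0.15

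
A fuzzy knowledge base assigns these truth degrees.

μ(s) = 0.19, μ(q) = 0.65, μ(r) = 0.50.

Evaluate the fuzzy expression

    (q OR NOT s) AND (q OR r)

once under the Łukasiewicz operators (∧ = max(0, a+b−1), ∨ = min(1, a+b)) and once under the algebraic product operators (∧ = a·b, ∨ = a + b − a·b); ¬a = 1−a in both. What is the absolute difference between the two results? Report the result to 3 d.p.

Under Łukasiewicz:
  NOT s = 1 − 0.19 = 0.81
  q OR NOT s = min(1, a+b) on (0.65, 0.81) = 1.00
  q OR r = min(1, a+b) on (0.65, 0.50) = 1.00
  (q OR NOT s) AND (q OR r) = max(0, a+b−1) on (1.00, 1.00) = 1.00
  → value = 1.0000
Under algebraic product:
  NOT s = 1 − 0.1900 = 0.8100
  q OR NOT s = a + b − a·b on (0.6500, 0.8100) = 0.9335
  q OR r = a + b − a·b on (0.6500, 0.5000) = 0.8250
  (q OR NOT s) AND (q OR r) = a·b on (0.9335, 0.8250) = 0.7701
  → value = 0.7701
|1.0000 − 0.7701| = 0.230

0.230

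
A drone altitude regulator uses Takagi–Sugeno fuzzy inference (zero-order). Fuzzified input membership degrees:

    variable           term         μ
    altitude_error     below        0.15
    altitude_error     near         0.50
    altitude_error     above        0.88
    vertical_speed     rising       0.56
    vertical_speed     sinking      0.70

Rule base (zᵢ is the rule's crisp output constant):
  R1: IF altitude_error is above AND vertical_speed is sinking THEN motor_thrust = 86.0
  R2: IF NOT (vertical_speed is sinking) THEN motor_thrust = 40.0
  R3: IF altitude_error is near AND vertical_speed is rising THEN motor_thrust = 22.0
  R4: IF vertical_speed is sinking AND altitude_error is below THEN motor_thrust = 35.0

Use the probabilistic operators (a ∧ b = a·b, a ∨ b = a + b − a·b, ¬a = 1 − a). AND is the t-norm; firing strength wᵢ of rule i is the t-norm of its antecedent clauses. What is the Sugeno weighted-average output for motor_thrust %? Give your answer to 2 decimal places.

57.50

R1 (z=86.0): above=0.88, sinking=0.70; AND[a·b] → w = 0.6160
R2 (z=40.0): ¬sinking=1−0.70=0.30 → w = 0.3000
R3 (z=22.0): near=0.50, rising=0.56; AND[a·b] → w = 0.2800
R4 (z=35.0): sinking=0.70, below=0.15; AND[a·b] → w = 0.1050
Weighted average = (0.6160·86.0 + 0.3000·40.0 + 0.2800·22.0 + 0.1050·35.0) / (0.6160 + 0.3000 + 0.2800 + 0.1050)
  = 74.8110 / 1.3010 = 57.50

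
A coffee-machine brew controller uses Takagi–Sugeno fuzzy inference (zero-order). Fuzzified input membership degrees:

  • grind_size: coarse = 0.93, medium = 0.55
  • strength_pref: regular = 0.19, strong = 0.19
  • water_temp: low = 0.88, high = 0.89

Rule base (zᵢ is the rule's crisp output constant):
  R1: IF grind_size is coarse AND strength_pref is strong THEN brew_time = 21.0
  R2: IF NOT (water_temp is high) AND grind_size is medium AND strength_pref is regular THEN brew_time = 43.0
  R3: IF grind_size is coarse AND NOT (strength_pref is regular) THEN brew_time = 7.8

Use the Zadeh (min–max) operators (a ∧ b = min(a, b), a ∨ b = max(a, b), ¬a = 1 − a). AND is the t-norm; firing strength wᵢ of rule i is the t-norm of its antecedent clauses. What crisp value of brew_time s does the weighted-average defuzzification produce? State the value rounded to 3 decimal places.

13.548

R1 (z=21.0): coarse=0.93, strong=0.19; AND[min(a, b)] → w = 0.19
R2 (z=43.0): ¬high=1−0.89=0.11, medium=0.55, regular=0.19; AND[min(a, b)] → w = 0.11
R3 (z=7.8): coarse=0.93, ¬regular=1−0.19=0.81; AND[min(a, b)] → w = 0.81
Weighted average = (0.19·21.0 + 0.11·43.0 + 0.81·7.8) / (0.19 + 0.11 + 0.81)
  = 15.0380 / 1.1100 = 13.548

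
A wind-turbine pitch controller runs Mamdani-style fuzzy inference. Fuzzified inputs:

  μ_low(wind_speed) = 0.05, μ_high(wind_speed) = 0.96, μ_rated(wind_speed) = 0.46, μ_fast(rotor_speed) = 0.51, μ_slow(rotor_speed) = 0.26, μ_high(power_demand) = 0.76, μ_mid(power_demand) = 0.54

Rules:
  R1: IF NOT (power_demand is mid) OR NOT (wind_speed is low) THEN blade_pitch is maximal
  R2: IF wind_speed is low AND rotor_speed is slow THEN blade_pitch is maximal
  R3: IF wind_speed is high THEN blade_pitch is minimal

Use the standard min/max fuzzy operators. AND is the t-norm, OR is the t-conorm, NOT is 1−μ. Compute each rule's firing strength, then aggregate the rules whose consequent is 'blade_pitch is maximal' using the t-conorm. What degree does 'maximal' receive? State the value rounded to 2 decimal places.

R1: ¬mid=1−0.54=0.46, ¬low=1−0.05=0.95; OR[max(a, b)] → w = 0.95
R2: low=0.05, slow=0.26; AND[min(a, b)] → w = 0.05
R3: high=0.96 → w = 0.96
Rules with consequent 'maximal': {R1, R2} → strengths 0.95, 0.05
Aggregate via t-conorm [max(a, b)]: 0.95

0.95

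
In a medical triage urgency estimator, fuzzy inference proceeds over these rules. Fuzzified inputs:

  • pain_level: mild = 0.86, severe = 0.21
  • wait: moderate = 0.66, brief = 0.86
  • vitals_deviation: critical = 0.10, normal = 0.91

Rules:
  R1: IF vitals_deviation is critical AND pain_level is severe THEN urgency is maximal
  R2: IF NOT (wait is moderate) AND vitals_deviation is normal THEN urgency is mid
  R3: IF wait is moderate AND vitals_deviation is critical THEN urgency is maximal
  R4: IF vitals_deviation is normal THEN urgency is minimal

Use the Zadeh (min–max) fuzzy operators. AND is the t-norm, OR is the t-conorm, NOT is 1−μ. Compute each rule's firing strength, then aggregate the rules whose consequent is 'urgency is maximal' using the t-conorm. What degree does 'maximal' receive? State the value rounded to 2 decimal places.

0.10

R1: critical=0.10, severe=0.21; AND[min(a, b)] → w = 0.10
R2: ¬moderate=1−0.66=0.34, normal=0.91; AND[min(a, b)] → w = 0.34
R3: moderate=0.66, critical=0.10; AND[min(a, b)] → w = 0.10
R4: normal=0.91 → w = 0.91
Rules with consequent 'maximal': {R1, R3} → strengths 0.10, 0.10
Aggregate via t-conorm [max(a, b)]: 0.10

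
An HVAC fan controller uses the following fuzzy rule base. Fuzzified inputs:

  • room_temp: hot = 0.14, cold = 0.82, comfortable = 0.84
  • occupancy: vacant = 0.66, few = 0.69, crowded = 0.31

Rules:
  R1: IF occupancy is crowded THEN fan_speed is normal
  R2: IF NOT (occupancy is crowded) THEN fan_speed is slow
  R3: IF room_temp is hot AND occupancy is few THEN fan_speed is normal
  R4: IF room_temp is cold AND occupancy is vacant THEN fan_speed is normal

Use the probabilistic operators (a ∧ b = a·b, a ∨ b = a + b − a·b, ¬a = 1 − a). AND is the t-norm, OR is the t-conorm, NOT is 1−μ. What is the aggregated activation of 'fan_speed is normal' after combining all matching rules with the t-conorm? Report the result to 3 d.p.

R1: crowded=0.31 → w = 0.3100
R2: ¬crowded=1−0.31=0.69 → w = 0.6900
R3: hot=0.14, few=0.69; AND[a·b] → w = 0.0966
R4: cold=0.82, vacant=0.66; AND[a·b] → w = 0.5412
Rules with consequent 'normal': {R1, R3, R4} → strengths 0.3100, 0.0966, 0.5412
Aggregate via t-conorm [a + b − a·b]: 0.7140

0.714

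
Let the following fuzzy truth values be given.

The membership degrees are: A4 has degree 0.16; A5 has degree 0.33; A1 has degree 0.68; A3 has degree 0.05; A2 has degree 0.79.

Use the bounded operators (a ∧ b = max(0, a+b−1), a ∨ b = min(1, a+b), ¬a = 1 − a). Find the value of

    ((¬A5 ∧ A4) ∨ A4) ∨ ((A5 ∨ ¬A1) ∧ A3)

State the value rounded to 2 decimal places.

¬A5 = 1 − 0.33 = 0.67
¬A5 ∧ A4 = max(0, a+b−1) on (0.67, 0.16) = 0.00
(¬A5 ∧ A4) ∨ A4 = min(1, a+b) on (0.00, 0.16) = 0.16
¬A1 = 1 − 0.68 = 0.32
A5 ∨ ¬A1 = min(1, a+b) on (0.33, 0.32) = 0.65
(A5 ∨ ¬A1) ∧ A3 = max(0, a+b−1) on (0.65, 0.05) = 0.00
((¬A5 ∧ A4) ∨ A4) ∨ ((A5 ∨ ¬A1) ∧ A3) = min(1, a+b) on (0.16, 0.00) = 0.16

0.16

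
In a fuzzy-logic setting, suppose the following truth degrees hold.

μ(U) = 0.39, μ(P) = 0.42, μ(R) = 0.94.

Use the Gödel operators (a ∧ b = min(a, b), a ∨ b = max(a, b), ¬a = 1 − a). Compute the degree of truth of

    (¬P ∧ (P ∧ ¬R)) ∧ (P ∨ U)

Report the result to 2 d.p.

0.06

¬P = 1 − 0.42 = 0.58
¬R = 1 − 0.94 = 0.06
P ∧ ¬R = min(a, b) on (0.42, 0.06) = 0.06
¬P ∧ (P ∧ ¬R) = min(a, b) on (0.58, 0.06) = 0.06
P ∨ U = max(a, b) on (0.42, 0.39) = 0.42
(¬P ∧ (P ∧ ¬R)) ∧ (P ∨ U) = min(a, b) on (0.06, 0.42) = 0.06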